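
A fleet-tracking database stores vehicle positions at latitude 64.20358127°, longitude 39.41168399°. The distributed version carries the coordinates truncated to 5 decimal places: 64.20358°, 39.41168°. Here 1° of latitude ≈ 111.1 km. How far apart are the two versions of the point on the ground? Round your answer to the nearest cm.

24 cm

Δlat = 64.20358127 − 64.20358 = +0.00000127°; Δlon = 39.41168399 − 39.41168 = +0.00000399°.
North–south shift: 0.00000127 × 111100 = 0.141097 m.
East–west at this latitude: 0.00000399° × 111100 × cos 64.2036° ≈ 0.00000399 × 48347.9 = 0.192908 m.
Combined displacement = (0.141097² + 0.192908²)^½ ≈ 0.239002 m.
That is 0.239002 m = 23.9 cm.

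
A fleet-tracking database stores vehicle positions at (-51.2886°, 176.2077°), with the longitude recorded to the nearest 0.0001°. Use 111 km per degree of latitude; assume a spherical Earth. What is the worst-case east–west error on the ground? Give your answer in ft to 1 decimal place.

Rounding to 4 decimal places leaves the longitude within ±5e-05° of the true value.
At latitude 51.2886° a degree of longitude spans 111000 m × cos 51.2886° = 111000 × 0.6254 ≈ 69419.2 m.
Maximum E–W displacement: 5e-05 × 69419.2 = 3.47096 m.
Converting: 3.47096 m × 3.2808 ft/m ≈ 11.388 ft.

11.4 ft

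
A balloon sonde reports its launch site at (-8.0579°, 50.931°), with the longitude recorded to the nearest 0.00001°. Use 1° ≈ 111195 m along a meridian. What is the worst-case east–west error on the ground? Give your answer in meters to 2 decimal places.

0.55 meters

Rounding to 5 decimal places leaves the longitude within ±5e-06° of the true value.
One degree of longitude at 8.0579° is 111195 × cos 8.0579° ≈ 111195 × 0.9901 = 110097 m.
East–west error: 5e-06° × 110097 m/° ≈ 0.550486 m.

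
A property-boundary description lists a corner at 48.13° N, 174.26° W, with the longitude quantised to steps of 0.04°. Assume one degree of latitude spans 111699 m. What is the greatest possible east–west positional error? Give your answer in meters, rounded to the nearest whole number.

With a 0.04° grid the true value lies within half a step, ±0.04°/2 = ±0.02°, of the stored one.
Parallels shrink by cos φ, so at 48.13° a degree of longitude is 111699 × 0.6674 ≈ 74552.7 m.
East–west error: 0.02° × 74552.7 m/° ≈ 1491.05 m.

1491 meters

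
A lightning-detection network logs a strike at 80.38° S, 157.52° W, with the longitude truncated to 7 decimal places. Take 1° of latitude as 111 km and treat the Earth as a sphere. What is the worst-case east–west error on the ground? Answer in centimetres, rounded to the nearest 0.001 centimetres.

Truncating at 7 decimal places can drop up to a full unit in the last place, so the longitude may be off by as much as 1e-07°.
Parallels shrink by cos φ, so at 80.38° a degree of longitude is 111000 × 0.1671 ≈ 18549.5 m.
So at most 1e-07° × 18549.5 ≈ 0.00185495 m east–west.
That is 0.00185495 m = 0.1855 cm.

0.185 centimetres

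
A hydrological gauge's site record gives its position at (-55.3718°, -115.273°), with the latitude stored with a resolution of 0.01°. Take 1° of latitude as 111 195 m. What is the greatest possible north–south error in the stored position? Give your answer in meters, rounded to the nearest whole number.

556 meters

With a 0.01° grid the true value lies within half a step, ±0.01°/2 = ±0.005°, of the stored one.
North–south distance: 0.005° × 111195 m/° = 555.975 m.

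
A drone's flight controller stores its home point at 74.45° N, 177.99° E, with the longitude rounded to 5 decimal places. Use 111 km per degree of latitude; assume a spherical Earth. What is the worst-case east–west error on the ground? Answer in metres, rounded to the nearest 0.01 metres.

0.15 metres

Rounding to 5 decimal places leaves the longitude within ±5e-06° of the true value.
One degree of longitude at 74.45° is 111000 × cos 74.45° ≈ 111000 × 0.2681 = 29756.8 m.
Maximum E–W displacement: 5e-06 × 29756.8 = 0.148784 m.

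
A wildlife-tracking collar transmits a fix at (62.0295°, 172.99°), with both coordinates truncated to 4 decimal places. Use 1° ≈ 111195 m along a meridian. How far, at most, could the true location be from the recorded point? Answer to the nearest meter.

12 meters

Truncating at 4 decimal places can drop up to a full unit in the last place, so each coordinate may be off by as much as 0.0001°.
Latitude error → 0.0001 × 111195 = 11.1195 m along the meridian.
Longitude error → 0.0001 × 111195 × cos 62.0295° = 0.0001 × 111195 × 0.4690 ≈ 5.21523 m.
Worst case both components are at the extreme and orthogonal: √(11.1195² + 5.21523²) ≈ 12.2818 m.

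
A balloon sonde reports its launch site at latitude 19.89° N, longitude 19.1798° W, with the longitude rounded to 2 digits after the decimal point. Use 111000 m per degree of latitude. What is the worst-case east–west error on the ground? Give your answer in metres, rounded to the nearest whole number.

Rounding to 2 decimal places leaves the longitude within ±0.005° of the true value.
One degree of longitude at 19.89° is 111000 × cos 19.89° ≈ 111000 × 0.9403 = 104379 m.
East–west error: 0.005° × 104379 m/° ≈ 521.893 m.

522 metres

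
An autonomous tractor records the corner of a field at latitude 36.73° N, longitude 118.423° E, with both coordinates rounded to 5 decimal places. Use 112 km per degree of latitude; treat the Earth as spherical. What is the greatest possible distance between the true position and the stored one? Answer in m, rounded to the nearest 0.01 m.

Rounding to 5 decimal places leaves each coordinate within ±5e-06° of the true value.
Latitude error → 5e-06 × 112000 = 0.56 m along the meridian.
Longitude error → 5e-06 × 112000 × cos 36.73° = 5e-06 × 112000 × 0.8015 ≈ 0.448819 m.
Combining orthogonally: (0.56² + 0.448819²)^½ ≈ 0.717662 m.

0.72 m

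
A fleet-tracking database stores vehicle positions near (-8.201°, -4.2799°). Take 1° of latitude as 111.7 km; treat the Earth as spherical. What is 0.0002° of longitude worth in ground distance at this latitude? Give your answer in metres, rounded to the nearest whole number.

22 metres

One degree of longitude here spans 111700 × cos 8.201° = 111700 × 0.9898 ≈ 110558 m; 0.0002° of that is 22.1115 m.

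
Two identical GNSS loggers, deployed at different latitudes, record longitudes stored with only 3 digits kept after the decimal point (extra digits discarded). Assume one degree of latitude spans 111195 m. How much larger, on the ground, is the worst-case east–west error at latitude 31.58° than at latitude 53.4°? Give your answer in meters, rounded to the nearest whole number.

Truncating at 3 decimal places can drop up to a full unit in the last place, so the longitude may be off by as much as 0.001°.
At 31.58°: 0.001° × 111195 × cos 31.58° = 0.001 × 111195 × 0.8519 ≈ 94.728 m.
At 53.4°: 0.001° × 111195 × cos 53.4° = 0.001 × 111195 × 0.5962 ≈ 66.297 m.
So the lower-latitude error exceeds the higher by 94.728 − 66.297 = 28.431 m.

28 meters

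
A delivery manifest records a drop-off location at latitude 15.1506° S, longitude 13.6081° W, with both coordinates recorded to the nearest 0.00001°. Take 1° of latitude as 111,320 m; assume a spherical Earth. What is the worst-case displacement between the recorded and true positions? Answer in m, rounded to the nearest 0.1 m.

Rounding to 5 decimal places leaves each coordinate within ±5e-06° of the true value.
N–S: 5e-06° × 111320 m/° = 0.5566 m.
East–west component at 15.1506°: 5e-06° × 111320 × cos 15.1506° ≈ 5e-06 × 107451 ≈ 0.537254 m.
Combining orthogonally: (0.5566² + 0.537254²)^½ ≈ 0.773592 m.

0.8 m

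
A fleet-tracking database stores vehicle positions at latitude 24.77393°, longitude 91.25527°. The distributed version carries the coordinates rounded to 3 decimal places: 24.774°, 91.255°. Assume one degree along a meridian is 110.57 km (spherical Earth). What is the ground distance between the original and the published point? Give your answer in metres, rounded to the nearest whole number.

The latitude changed by -0.00007° and the longitude by +0.00027°.
N–S: -0.00007° × 110570 m/° = -7.7399 m.
East–west at this latitude: 0.00027° × 110570 × cos 24.774° ≈ 0.00027 × 100394 = 27.1064 m.
Distance: √(7.7399² + 27.1064²) ≈ 28.1897 m.

28 metres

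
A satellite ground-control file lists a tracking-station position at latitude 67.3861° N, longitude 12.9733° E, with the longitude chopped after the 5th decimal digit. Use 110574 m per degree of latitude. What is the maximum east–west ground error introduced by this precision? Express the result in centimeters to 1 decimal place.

Truncating at 5 decimal places can drop up to a full unit in the last place, so the longitude may be off by as much as 1e-05°.
At latitude 67.3861° a degree of longitude spans 110574 m × cos 67.3861° = 110574 × 0.3845 ≈ 42517.8 m.
Maximum E–W displacement: 1e-05 × 42517.8 = 0.425178 m.
That is 0.425178 m = 42.518 cm.

42.5 centimeters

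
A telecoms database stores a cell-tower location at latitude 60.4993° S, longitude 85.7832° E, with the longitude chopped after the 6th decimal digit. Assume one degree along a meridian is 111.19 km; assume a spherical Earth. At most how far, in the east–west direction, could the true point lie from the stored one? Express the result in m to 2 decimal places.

0.05 m

Truncating at 6 decimal places can drop up to a full unit in the last place, so the longitude may be off by as much as 1e-06°.
One degree of longitude at 60.4993° is 111190 × cos 60.4993° ≈ 111190 × 0.4924 = 54753.8 m.
East–west error: 1e-06° × 54753.8 m/° ≈ 0.0547538 m.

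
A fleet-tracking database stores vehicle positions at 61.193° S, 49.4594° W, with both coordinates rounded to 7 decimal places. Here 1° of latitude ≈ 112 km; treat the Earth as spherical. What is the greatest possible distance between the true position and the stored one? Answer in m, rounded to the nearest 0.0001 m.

Rounding to 7 decimal places leaves each coordinate within ±5e-08° of the true value.
North–south component: 5e-08° × 112000 = 0.0056 m.
Longitude error → 5e-08 × 112000 × cos 61.193° = 5e-08 × 112000 × 0.4819 ≈ 0.00269842 m.
Worst case both components are at the extreme and orthogonal: √(0.0056² + 0.00269842²) ≈ 0.00621623 m.

0.0062 m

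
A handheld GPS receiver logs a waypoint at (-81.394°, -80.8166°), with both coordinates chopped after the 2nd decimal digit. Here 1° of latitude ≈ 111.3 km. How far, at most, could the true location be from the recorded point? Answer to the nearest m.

Truncating at 2 decimal places can drop up to a full unit in the last place, so each coordinate may be off by as much as 0.01°.
Latitude error → 0.01 × 111300 = 1113 m along the meridian.
Longitude error → 0.01 × 111300 × cos 81.394° = 0.01 × 111300 × 0.1496 ≈ 166.548 m.
Worst case both components are at the extreme and orthogonal: √(1113² + 166.548²) ≈ 1125.39 m.

1125 m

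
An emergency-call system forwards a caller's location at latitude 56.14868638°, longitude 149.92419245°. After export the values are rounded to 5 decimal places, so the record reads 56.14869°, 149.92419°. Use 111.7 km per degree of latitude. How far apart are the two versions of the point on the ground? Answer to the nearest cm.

Δlat = 56.14868638 − 56.14869 = -0.00000362°; Δlon = 149.92419245 − 149.92419 = +0.00000245°.
N–S: -0.00000362° × 111700 m/° = -0.404354 m.
East–west at this latitude: 0.00000245° × 111700 × cos 56.1487° ≈ 0.00000245 × 62221.3 = 0.152442 m.
Combined displacement = (0.404354² + 0.152442²)^½ ≈ 0.432135 m.
That is 0.432135 m = 43.214 cm.

43 cm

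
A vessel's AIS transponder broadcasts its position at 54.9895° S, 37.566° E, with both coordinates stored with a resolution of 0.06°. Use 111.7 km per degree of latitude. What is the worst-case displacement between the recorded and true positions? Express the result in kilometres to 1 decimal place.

With a 0.06° grid the true value lies within half a step, ±0.06°/2 = ±0.03°, of the stored one.
North–south component: 0.03° × 111700 = 3351 m.
E–W at 54.9895°: 0.03° × 111700 × cos 54.9895° = 0.03 × 111700 × 0.5737 ≈ 1922.56 m.
Worst case both components are at the extreme and orthogonal: √(3351² + 1922.56²) ≈ 3863.34 m.
That is 3863.34 m = 3.8633 km.

3.9 kilometres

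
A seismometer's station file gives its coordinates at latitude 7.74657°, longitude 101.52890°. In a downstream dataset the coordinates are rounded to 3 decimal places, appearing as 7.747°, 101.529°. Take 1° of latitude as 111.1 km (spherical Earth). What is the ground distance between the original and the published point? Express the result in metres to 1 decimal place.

Δlat = 7.74657 − 7.747 = -0.00043°; Δlon = 101.52890 − 101.529 = -0.00010°.
N–S: -0.00043° × 111100 m/° = -47.773 m.
East–west at this latitude: -0.00010° × 111100 × cos 7.747° ≈ -0.00010 × 110086 = -11.0086 m.
Hypotenuse of the two orthogonal shifts: √(47.773² + 11.0086²) = 49.025 m.

49.0 metres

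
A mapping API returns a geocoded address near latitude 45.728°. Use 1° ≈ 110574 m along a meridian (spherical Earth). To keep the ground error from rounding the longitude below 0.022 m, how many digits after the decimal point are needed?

7 decimal places

At 45.728° one degree of longitude covers 110574 × cos 45.728° ≈ 110574 × 0.6981 ≈ 77187.9 m.
Rounding to N decimal places gives at most 0.5 × 10⁻ᴺ degrees of error, i.e. 0.5 × 10⁻ᴺ × 77187.9 m.
Setting 38593.9 × 10⁻ᴺ ≤ 0.022 gives 10ᴺ ≥ 1.754e+06, i.e. N ≥ 6.24.
N = 6 would give 0.0386 m (too coarse); N = 7 gives 0.00386 m ≤ 0.022 m.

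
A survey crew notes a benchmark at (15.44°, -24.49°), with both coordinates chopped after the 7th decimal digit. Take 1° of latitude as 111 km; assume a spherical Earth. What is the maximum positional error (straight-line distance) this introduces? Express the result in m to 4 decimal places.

Truncating at 7 decimal places can drop up to a full unit in the last place, so each coordinate may be off by as much as 1e-07°.
Latitude error → 1e-07 × 111000 = 0.0111 m along the meridian.
E–W at 15.44°: 1e-07° × 111000 × cos 15.44° = 1e-07 × 111000 × 0.9639 ≈ 0.0106994 m.
Combining orthogonally: (0.0111² + 0.0106994²)^½ ≈ 0.0154171 m.

0.0154 m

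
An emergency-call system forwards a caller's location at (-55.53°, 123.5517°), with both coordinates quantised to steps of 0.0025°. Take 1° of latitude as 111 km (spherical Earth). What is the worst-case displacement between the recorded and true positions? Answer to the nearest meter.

159 meters

With a 0.0025° grid the true value lies within half a step, ±0.0025°/2 = ±0.00125°, of the stored one.
N–S: 0.00125° × 111000 m/° = 138.75 m.
Longitude error → 0.00125 × 111000 × cos 55.53° = 0.00125 × 111000 × 0.5660 ≈ 78.529 m.
Worst case both components are at the extreme and orthogonal: √(138.75² + 78.529²) ≈ 159.431 m.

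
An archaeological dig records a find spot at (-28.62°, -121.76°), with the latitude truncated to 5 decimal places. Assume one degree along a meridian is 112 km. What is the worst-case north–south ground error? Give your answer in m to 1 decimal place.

Truncating at 5 decimal places can drop up to a full unit in the last place, so the latitude may be off by as much as 1e-05°.
North–south distance: 1e-05° × 112000 m/° = 1.12 m.

1.1 m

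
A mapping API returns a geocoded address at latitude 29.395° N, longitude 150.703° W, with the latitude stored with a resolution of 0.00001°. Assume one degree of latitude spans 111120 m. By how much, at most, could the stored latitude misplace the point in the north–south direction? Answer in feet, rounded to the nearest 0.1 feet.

1.8 feet

With a 0.00001° grid the true value lies within half a step, ±0.00001°/2 = ±5e-06°, of the stored one.
So the N–S error is at most 5e-06 × 111120 = 0.5556 m.
Converting: 0.5556 m × 3.2808 ft/m ≈ 1.8228 ft.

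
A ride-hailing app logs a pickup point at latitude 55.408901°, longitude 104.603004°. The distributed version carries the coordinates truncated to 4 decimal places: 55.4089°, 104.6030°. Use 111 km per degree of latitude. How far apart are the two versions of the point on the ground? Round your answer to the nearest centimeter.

28 centimeters

Δlat = 55.408901 − 55.4089 = +0.000001°; Δlon = 104.603004 − 104.6030 = +0.000004°.
N–S: 0.000001° × 111000 m/° = 0.111 m.
East–west at this latitude: 0.000004° × 111000 × cos 55.4089° ≈ 0.000004 × 63016.5 = 0.252066 m.
Hypotenuse of the two orthogonal shifts: √(0.111² + 0.252066²) = 0.275424 m.
That is 0.275424 m = 27.542 cm.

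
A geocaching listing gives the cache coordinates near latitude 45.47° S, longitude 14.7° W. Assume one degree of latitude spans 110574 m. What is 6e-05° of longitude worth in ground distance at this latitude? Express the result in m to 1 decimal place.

4.7 m

6e-05° of longitude at 45.47° is 6e-05 × 110574 × cos 45.47° ≈ 6e-05 × 77543.6 = 4.65262 m.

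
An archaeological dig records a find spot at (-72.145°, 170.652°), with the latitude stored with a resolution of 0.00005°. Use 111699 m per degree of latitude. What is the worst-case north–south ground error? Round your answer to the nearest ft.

9 ft

With a 0.00005° grid the true value lies within half a step, ±0.00005°/2 = ±2.5e-05°, of the stored one.
Along the meridian that is 2.5e-05° × 111699 m/° = 2.79248 m.
Converting: 2.79248 m × 3.2808 ft/m ≈ 9.1617 ft.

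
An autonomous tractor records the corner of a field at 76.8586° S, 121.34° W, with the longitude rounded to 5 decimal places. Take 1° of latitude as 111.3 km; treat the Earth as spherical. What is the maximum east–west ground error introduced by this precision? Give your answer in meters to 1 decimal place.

Rounding to 5 decimal places leaves the longitude within ±5e-06° of the true value.
One degree of longitude at 76.8586° is 111300 × cos 76.8586° ≈ 111300 × 0.2274 = 25304.6 m.
So at most 5e-06° × 25304.6 ≈ 0.126523 m east–west.

0.1 meters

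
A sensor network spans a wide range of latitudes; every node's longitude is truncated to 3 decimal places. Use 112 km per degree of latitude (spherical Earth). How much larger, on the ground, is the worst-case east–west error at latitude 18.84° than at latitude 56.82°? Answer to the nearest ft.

Truncating at 3 decimal places can drop up to a full unit in the last place, so the longitude may be off by as much as 0.001°.
At 18.84°: 0.001° × 112000 × cos 18.84° = 0.001 × 112000 × 0.9464 ≈ 106 m.
Error at 56.82° = 0.001° × 112000 × cos 56.82° ≈ 112 × 0.5473 = 61.294 m.
So the lower-latitude error exceeds the higher by 106 − 61.294 = 44.705 m.
In feet: 44.7051 m ÷ 0.3048 ≈ 146.67 ft.

147 ft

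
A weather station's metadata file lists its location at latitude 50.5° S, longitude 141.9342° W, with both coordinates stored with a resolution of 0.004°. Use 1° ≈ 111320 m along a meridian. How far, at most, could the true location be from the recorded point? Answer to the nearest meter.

With a 0.004° grid the true value lies within half a step, ±0.004°/2 = ±0.002°, of the stored one.
N–S: 0.002° × 111320 m/° = 222.64 m.
E–W at 50.5°: 0.002° × 111320 × cos 50.5° = 0.002 × 111320 × 0.6361 ≈ 141.616 m.
Combining orthogonally: (222.64² + 141.616²)^½ ≈ 263.863 m.

264 meters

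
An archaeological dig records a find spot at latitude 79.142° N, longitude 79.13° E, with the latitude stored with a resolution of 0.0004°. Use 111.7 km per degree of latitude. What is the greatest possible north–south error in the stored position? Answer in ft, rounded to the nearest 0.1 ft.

With a 0.0004° grid the true value lies within half a step, ±0.0004°/2 = ±0.0002°, of the stored one.
Along the meridian that is 0.0002° × 111700 m/° = 22.34 m.
In feet: 22.34 m ÷ 0.3048 ≈ 73.294 ft.

73.3 ft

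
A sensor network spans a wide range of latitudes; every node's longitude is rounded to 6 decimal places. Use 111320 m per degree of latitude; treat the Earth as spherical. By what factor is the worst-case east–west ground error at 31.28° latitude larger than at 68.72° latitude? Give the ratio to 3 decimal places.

2.355

Rounding to 6 decimal places leaves the longitude within ±5e-07° of the true value.
At 31.28°: 5e-07° × 111320 × cos 31.28° = 5e-07 × 111320 × 0.8546 ≈ 0.047569 m.
Error at 68.72° = 5e-07° × 111320 × cos 68.72° ≈ 0.05566 × 0.3629 = 0.0202 m.
The ratio reduces to cos 31.28° / cos 68.72° = 0.8546/0.3629 ≈ 2.3549.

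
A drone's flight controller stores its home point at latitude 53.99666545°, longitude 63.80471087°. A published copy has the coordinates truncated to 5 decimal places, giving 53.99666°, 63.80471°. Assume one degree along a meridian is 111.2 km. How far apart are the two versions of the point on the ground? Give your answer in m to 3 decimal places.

Δlat = 53.99666545 − 53.99666 = +0.00000545°; Δlon = 63.80471087 − 63.80471 = +0.00000087°.
North–south shift: 0.00000545 × 111200 = 0.60604 m.
E–W at 53.9967°: 0.00000087° × 111200 × cos 53.9967° = 0.00000087 × 111200 × 0.5878 ≈ 0.0568693 m.
Combined displacement = (0.60604² + 0.0568693²)^½ ≈ 0.608702 m.

0.609 m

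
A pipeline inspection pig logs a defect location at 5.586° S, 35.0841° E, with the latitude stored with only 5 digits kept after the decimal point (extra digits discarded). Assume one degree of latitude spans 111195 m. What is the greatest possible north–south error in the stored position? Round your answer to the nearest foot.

4 feet

Truncating at 5 decimal places can drop up to a full unit in the last place, so the latitude may be off by as much as 1e-05°.
Along the meridian that is 1e-05° × 111195 m/° = 1.11195 m.
In feet: 1.11195 m ÷ 0.3048 ≈ 3.6481 ft.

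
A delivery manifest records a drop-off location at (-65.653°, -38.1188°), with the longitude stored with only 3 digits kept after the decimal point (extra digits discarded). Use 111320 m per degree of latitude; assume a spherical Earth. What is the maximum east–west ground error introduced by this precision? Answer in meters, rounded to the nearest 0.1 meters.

Truncating at 3 decimal places can drop up to a full unit in the last place, so the longitude may be off by as much as 0.001°.
One degree of longitude at 65.653° is 111320 × cos 65.653° ≈ 111320 × 0.4123 = 45893 m.
Maximum E–W displacement: 0.001 × 45893 = 45.893 m.

45.9 meters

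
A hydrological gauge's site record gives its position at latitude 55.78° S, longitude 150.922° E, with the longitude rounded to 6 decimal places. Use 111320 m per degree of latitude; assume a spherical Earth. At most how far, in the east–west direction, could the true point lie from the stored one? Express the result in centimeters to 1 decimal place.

3.1 centimeters

Rounding to 6 decimal places leaves the longitude within ±5e-07° of the true value.
Parallels shrink by cos φ, so at 55.78° a degree of longitude is 111320 × 0.5624 ≈ 62603.3 m.
East–west error: 5e-07° × 62603.3 m/° ≈ 0.0313016 m.
That is 0.0313016 m = 3.1302 cm.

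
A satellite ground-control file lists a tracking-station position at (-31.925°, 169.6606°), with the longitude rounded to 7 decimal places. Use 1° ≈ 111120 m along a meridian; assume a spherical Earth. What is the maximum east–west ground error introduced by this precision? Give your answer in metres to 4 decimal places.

0.0047 metres

Rounding to 7 decimal places leaves the longitude within ±5e-08° of the true value.
One degree of longitude at 31.925° is 111120 × cos 31.925° ≈ 111120 × 0.8487 = 94312.1 m.
So at most 5e-08° × 94312.1 ≈ 0.00471561 m east–west.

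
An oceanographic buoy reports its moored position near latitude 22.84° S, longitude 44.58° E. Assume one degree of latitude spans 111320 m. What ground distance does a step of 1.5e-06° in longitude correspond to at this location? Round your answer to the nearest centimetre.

15 centimetres

At 22.84° a degree of longitude is 111320 × cos 22.84° ≈ 102592 m, so 1.5e-06° corresponds to 0.153887 m.
That is 0.153887 m = 15.389 cm.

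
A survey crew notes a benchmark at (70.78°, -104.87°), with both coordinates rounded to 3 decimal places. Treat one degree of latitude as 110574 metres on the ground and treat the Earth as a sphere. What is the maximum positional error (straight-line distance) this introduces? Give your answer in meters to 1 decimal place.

58.2 meters

Rounding to 3 decimal places leaves each coordinate within ±0.0005° of the true value.
Latitude error → 0.0005 × 110574 = 55.287 m along the meridian.
E–W at 70.78°: 0.0005° × 110574 × cos 70.78° = 0.0005 × 110574 × 0.3292 ≈ 18.2003 m.
The two errors are perpendicular, so the maximum displacement is √(55.287² + 18.2003²) ≈ 58.2057 m.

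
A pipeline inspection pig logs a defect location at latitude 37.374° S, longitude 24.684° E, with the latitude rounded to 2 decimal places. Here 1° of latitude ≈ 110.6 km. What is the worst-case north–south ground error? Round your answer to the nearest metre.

553 metres

Rounding to 2 decimal places leaves the latitude within ±0.005° of the true value.
So the N–S error is at most 0.005 × 110600 = 553 m.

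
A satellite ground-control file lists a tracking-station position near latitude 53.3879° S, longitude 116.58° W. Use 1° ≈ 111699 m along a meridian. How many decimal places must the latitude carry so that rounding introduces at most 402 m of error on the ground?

One degree of latitude covers 111699 m.
N decimal places → at most half a unit in the last place, 0.5 × 10⁻ᴺ° = 111699/2 × 10⁻ᴺ m.
Setting 55849.5 × 10⁻ᴺ ≤ 402 gives 10ᴺ ≥ 138.9, i.e. N ≥ 2.14.
So 3 decimal places suffice (55.8 m); 2 would allow up to 558 m.

3 decimal places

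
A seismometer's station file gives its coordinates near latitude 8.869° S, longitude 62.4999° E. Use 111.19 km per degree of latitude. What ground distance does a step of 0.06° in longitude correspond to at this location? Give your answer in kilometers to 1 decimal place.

At 8.869° a degree of longitude is 111190 × cos 8.869° ≈ 109861 m, so 0.06° corresponds to 6591.63 m.
That is 6591.63 m = 6.5916 km.

6.6 kilometers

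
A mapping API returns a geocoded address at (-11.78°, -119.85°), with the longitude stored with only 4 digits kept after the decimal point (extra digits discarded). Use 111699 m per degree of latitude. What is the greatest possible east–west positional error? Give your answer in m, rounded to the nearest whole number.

11 m

Truncating at 4 decimal places can drop up to a full unit in the last place, so the longitude may be off by as much as 0.0001°.
Parallels shrink by cos φ, so at 11.78° a degree of longitude is 111699 × 0.9789 ≈ 109346 m.
Maximum E–W displacement: 0.0001 × 109346 = 10.9346 m.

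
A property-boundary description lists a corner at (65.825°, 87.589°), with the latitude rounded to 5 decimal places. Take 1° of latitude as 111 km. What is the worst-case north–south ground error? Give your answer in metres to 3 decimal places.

0.555 metres

Rounding to 5 decimal places leaves the latitude within ±5e-06° of the true value.
Along the meridian that is 5e-06° × 111000 m/° = 0.555 m.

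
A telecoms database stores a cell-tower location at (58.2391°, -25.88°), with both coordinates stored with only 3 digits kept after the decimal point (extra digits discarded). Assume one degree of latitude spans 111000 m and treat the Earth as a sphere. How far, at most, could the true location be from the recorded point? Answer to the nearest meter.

125 meters

Truncating at 3 decimal places can drop up to a full unit in the last place, so each coordinate may be off by as much as 0.001°.
North–south component: 0.001° × 111000 = 111 m.
Longitude error → 0.001 × 111000 × cos 58.2391° = 0.001 × 111000 × 0.5264 ≈ 58.4277 m.
Worst case both components are at the extreme and orthogonal: √(111² + 58.4277²) ≈ 125.438 m.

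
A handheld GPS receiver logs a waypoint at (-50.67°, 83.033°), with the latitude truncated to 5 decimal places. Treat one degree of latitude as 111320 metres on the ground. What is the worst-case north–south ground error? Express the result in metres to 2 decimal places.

1.11 metres

Truncating at 5 decimal places can drop up to a full unit in the last place, so the latitude may be off by as much as 1e-05°.
Along the meridian that is 1e-05° × 111320 m/° = 1.1132 m.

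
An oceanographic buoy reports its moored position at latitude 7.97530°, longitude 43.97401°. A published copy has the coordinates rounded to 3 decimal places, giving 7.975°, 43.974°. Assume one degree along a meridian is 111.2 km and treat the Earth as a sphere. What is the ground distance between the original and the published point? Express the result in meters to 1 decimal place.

33.4 meters

Δlat = 7.97530 − 7.975 = +0.00030°; Δlon = 43.97401 − 43.974 = +0.00001°.
North–south shift: 0.00030 × 111200 = 33.36 m.
E–W at 7.975°: 0.00001° × 111200 × cos 7.975° = 0.00001 × 111200 × 0.9903 ≈ 1.10125 m.
Combined displacement = (33.36² + 1.10125²)^½ ≈ 33.3782 m.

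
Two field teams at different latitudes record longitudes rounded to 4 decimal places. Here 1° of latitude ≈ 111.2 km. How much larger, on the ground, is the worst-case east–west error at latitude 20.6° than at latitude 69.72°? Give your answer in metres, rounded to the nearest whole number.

3 metres

Rounding to 4 decimal places leaves the longitude within ±5e-05° of the true value.
Error at 20.6° = 5e-05° × 111200 × cos 20.6° ≈ 5.56 × 0.9361 = 5.2045 m.
Error at 69.72° = 5e-05° × 111200 × cos 69.72° ≈ 5.56 × 0.3466 = 1.9271 m.
Difference: 5.2045 − 1.9271 = 3.2773 m.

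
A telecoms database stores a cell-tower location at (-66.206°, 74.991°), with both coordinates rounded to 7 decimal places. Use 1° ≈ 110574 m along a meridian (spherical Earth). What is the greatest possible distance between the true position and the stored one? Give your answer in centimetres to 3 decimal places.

Rounding to 7 decimal places leaves each coordinate within ±5e-08° of the true value.
Latitude error → 5e-08 × 110574 = 0.0055287 m along the meridian.
East–west component at 66.206°: 5e-08° × 110574 × cos 66.206° ≈ 5e-08 × 44611 ≈ 0.00223055 m.
Combining orthogonally: (0.0055287² + 0.00223055²)^½ ≈ 0.0059617 m.
That is 0.0059617 m = 0.59617 cm.

0.596 centimetres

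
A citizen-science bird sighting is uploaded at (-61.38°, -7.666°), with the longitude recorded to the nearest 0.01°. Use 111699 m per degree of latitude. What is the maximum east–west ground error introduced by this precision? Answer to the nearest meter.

Rounding to 2 decimal places leaves the longitude within ±0.005° of the true value.
At latitude 61.38° a degree of longitude spans 111699 m × cos 61.38° = 111699 × 0.4790 ≈ 53503.6 m.
So at most 0.005° × 53503.6 ≈ 267.518 m east–west.

268 meters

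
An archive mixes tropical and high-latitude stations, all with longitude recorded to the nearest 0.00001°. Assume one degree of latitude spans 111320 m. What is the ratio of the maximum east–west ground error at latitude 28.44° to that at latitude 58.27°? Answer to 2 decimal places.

Rounding to 5 decimal places leaves the longitude within ±5e-06° of the true value.
Error at 28.44° = 5e-06° × 111320 × cos 28.44° ≈ 0.5566 × 0.8793 = 0.48943 m.
At 58.27°: 5e-06° × 111320 × cos 58.27° = 5e-06 × 111320 × 0.5259 ≈ 0.29273 m.
The ratio reduces to cos 28.44° / cos 58.27° = 0.8793/0.5259 ≈ 1.6720.

1.67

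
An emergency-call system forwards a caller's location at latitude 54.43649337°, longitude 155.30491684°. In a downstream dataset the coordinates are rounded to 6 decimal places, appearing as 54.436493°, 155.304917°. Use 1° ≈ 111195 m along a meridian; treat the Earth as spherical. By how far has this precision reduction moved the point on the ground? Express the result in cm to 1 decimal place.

4.2 cm

The latitude changed by +0.00000037° and the longitude by -0.00000016°.
N–S: 0.00000037° × 111195 m/° = 0.0411422 m.
East–west at this latitude: -0.00000016° × 111195 × cos 54.4365° ≈ -0.00000016 × 64671.6 = -0.0103474 m.
Distance: √(0.0411422² + 0.0103474²) ≈ 0.0424234 m.
That is 0.0424234 m = 4.2423 cm.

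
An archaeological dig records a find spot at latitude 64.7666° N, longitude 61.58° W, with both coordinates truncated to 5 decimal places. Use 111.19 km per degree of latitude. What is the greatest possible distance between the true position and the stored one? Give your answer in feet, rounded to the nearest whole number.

Truncating at 5 decimal places can drop up to a full unit in the last place, so each coordinate may be off by as much as 1e-05°.
N–S: 1e-05° × 111190 m/° = 1.1119 m.
Longitude error → 1e-05 × 111190 × cos 64.7666° = 1e-05 × 111190 × 0.4263 ≈ 0.47401 m.
Worst case both components are at the extreme and orthogonal: √(1.1119² + 0.47401²) ≈ 1.20872 m.
Converting: 1.20872 m × 3.2808 ft/m ≈ 3.9656 ft.

4 feet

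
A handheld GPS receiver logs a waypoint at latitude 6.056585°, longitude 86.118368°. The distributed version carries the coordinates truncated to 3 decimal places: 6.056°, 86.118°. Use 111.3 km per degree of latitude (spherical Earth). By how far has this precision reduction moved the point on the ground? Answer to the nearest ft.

252 ft

The latitude changed by +0.000585° and the longitude by +0.000368°.
N–S: 0.000585° × 111300 m/° = 65.1105 m.
East–west at this latitude: 0.000368° × 111300 × cos 6.056° ≈ 0.000368 × 110679 = 40.7298 m.
Combined displacement = (65.1105² + 40.7298²)^½ ≈ 76.8004 m.
Converting: 76.8004 m × 3.2808 ft/m ≈ 251.97 ft.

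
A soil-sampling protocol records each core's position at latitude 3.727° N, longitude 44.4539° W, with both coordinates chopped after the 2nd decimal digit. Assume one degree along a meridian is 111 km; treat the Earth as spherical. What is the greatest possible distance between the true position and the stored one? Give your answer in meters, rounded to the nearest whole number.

1568 meters

Truncating at 2 decimal places can drop up to a full unit in the last place, so each coordinate may be off by as much as 0.01°.
N–S: 0.01° × 111000 m/° = 1110 m.
East–west component at 3.727°: 0.01° × 111000 × cos 3.727° ≈ 0.01 × 110765 ≈ 1107.65 m.
Worst case both components are at the extreme and orthogonal: √(1110² + 1107.65²) ≈ 1568.12 m.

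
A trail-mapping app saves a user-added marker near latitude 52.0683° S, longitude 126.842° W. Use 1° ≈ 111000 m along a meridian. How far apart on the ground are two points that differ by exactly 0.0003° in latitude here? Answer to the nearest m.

0.0003° × 111000 m/° = 33.3 m.

33 m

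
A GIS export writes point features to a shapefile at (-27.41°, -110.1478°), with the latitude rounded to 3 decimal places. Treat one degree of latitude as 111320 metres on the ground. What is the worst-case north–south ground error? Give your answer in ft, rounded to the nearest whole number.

Rounding to 3 decimal places leaves the latitude within ±0.0005° of the true value.
North–south distance: 0.0005° × 111320 m/° = 55.66 m.
Converting: 55.66 m × 3.2808 ft/m ≈ 182.61 ft.

183 ft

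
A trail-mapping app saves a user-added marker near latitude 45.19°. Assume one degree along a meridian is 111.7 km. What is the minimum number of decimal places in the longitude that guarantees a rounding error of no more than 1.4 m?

5

At 45.19° one degree of longitude covers 111700 × cos 45.19° ≈ 111700 × 0.7048 ≈ 78721.5 m.
N decimal places → at most half a unit in the last place, 0.5 × 10⁻ᴺ° = 78721.5/2 × 10⁻ᴺ m.
Setting 39360.7 × 10⁻ᴺ ≤ 1.4 gives 10ᴺ ≥ 2.811e+04, i.e. N ≥ 4.45.
N = 4 would give 3.94 m (too coarse); N = 5 gives 0.394 m ≤ 1.4 m.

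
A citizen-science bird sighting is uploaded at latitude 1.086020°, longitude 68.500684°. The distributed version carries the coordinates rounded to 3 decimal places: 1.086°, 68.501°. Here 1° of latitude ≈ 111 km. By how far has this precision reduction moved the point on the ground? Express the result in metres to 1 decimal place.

35.1 metres

The latitude changed by +0.000020° and the longitude by -0.000316°.
N–S: 0.000020° × 111000 m/° = 2.22 m.
East–west at this latitude: -0.000316° × 111000 × cos 1.086° ≈ -0.000316 × 110980 = -35.0697 m.
Hypotenuse of the two orthogonal shifts: √(2.22² + 35.0697²) = 35.1399 m.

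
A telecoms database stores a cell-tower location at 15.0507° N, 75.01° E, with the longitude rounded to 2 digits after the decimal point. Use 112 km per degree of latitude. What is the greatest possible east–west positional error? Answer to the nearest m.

541 m

Rounding to 2 decimal places leaves the longitude within ±0.005° of the true value.
At latitude 15.0507° a degree of longitude spans 112000 m × cos 15.0507° = 112000 × 0.9657 ≈ 108158 m.
Maximum E–W displacement: 0.005 × 108158 = 540.79 m.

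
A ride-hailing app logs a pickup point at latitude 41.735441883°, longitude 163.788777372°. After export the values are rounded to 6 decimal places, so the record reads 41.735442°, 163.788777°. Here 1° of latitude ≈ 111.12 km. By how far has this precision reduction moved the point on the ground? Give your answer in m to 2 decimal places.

0.03 m

Δlat = 41.735441883 − 41.735442 = -0.000000117°; Δlon = 163.788777372 − 163.788777 = +0.000000372°.
N–S: -0.000000117° × 111120 m/° = -0.013001 m.
E–W at 41.7354°: 0.000000372° × 111120 × cos 41.7354° = 0.000000372 × 111120 × 0.7462 ≈ 0.0308465 m.
Hypotenuse of the two orthogonal shifts: √(0.013001² + 0.0308465²) = 0.0334744 m.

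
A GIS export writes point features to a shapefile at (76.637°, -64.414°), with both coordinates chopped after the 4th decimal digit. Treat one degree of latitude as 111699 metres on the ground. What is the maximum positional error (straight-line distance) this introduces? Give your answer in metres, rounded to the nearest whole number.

Truncating at 4 decimal places can drop up to a full unit in the last place, so each coordinate may be off by as much as 0.0001°.
Latitude error → 0.0001 × 111699 = 11.1699 m along the meridian.
East–west component at 76.637°: 0.0001° × 111699 × cos 76.637° ≈ 0.0001 × 25815.8 ≈ 2.58158 m.
Worst case both components are at the extreme and orthogonal: √(11.1699² + 2.58158²) ≈ 11.4643 m.

11 metres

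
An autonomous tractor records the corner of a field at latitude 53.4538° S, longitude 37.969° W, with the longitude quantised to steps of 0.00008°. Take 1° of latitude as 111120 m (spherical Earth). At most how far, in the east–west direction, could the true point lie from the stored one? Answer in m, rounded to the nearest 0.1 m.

2.6 m

With a 0.00008° grid the true value lies within half a step, ±0.00008°/2 = ±4e-05°, of the stored one.
Parallels shrink by cos φ, so at 53.4538° a degree of longitude is 111120 × 0.5955 ≈ 66168.7 m.
Maximum E–W displacement: 4e-05 × 66168.7 = 2.64675 m.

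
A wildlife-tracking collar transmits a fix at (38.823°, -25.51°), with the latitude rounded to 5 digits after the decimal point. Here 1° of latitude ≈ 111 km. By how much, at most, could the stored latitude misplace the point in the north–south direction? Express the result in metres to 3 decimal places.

Rounding to 5 decimal places leaves the latitude within ±5e-06° of the true value.
So the N–S error is at most 5e-06 × 111000 = 0.555 m.

0.555 metres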